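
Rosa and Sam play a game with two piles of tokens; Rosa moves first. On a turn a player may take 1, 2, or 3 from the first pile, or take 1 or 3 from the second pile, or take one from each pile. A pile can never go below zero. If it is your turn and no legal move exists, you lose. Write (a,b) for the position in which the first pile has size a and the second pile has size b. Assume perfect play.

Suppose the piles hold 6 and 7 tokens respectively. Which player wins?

Compute win/loss labels from the base case upward. A position with no move is L. Any other position is W if it can reach an L in one move, else L.
No move ever increases a pile, so every position that can arise here has a ≤ 6 and b ≤ 7; it is enough to label the cells with 0 ≤ a ≤ 6 and 0 ≤ b ≤ 7.
Every move lowers a or b (never raises either), so fill the grid row by row in increasing a, and left to right within a row: each cell's successors are then already labelled.
      b=0  b=1  b=2  b=3  b=4  b=5  b=6  b=7
a=0:    L    W    L    W    L    W    L    W
a=1:    W    W    W    W    W    W    W    W
a=2:    W    L    W    L    W    L    W    L
a=3:    W    W    W    W    W    W    W    W
a=4:    L    W    L    W    L    W    L    W
a=5:    W    W    W    W    W    W    W    W
a=6:    W    L    W    L    W    L    W    L
Cells with no legal move (terminal, hence L): (0,0).
The remaining L cells, each justified by listing all of its moves:
(0,2): L (sole option (0,1)(W) is W)
(0,4): L (options (0,3)(W), (0,1)(W) are all W)
(0,6): L (options (0,5)(W), (0,3)(W) are all W)
(2,1): L (options (1,1)(W), (0,1)(W), (2,0)(W), (1,0)(W) are all W)
(2,3): L (options (1,3)(W), (0,3)(W), (2,2)(W), (2,0)(W), (1,2)(W) are all W)
(2,5): L (options (1,5)(W), (0,5)(W), (2,4)(W), (2,2)(W), (1,4)(W) are all W)
(2,7): L (options (1,7)(W), (0,7)(W), (2,6)(W), (2,4)(W), (1,6)(W) are all W)
(4,0): L (options (3,0)(W), (2,0)(W), (1,0)(W) are all W)
(4,2): L (options (3,2)(W), (2,2)(W), (1,2)(W), (4,1)(W), (3,1)(W) are all W)
(4,4): L (options (3,4)(W), (2,4)(W), (1,4)(W), (4,3)(W), (4,1)(W), (3,3)(W) are all W)
(4,6): L (options (3,6)(W), (2,6)(W), (1,6)(W), (4,5)(W), (4,3)(W), (3,5)(W) are all W)
(6,1): L (options (5,1)(W), (4,1)(W), (3,1)(W), (6,0)(W), (5,0)(W) are all W)
(6,3): L (options (5,3)(W), (4,3)(W), (3,3)(W), (6,2)(W), (6,0)(W), (5,2)(W) are all W)
(6,5): L (options (5,5)(W), (4,5)(W), (3,5)(W), (6,4)(W), (6,2)(W), (5,4)(W) are all W)
(6,7): L (options (5,7)(W), (4,7)(W), (3,7)(W), (6,6)(W), (6,4)(W), (5,6)(W) are all W)
Every other cell has at least one move into one of the L cells above, so it is W.
The starting position (6,7) is L: whatever Rosa does, the opponent receives a W position.

Sam wins.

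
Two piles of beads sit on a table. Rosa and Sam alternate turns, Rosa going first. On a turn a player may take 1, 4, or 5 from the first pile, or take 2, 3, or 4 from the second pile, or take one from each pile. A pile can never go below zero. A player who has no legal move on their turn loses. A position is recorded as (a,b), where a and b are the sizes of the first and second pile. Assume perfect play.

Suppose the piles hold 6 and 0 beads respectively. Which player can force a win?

Work bottom-up. With no move the player to move loses. Otherwise the position is W if at least one move leads to an L position for the opponent, and L if every move leads to a W.
No move ever increases a pile, so every position that can arise here has a ≤ 6 and b ≤ 0; it is enough to label the cells with 0 ≤ a ≤ 6 and 0 ≤ b ≤ 0.
Every move lowers a or b (never raises either), so fill the grid row by row in increasing a, and left to right within a row: each cell's successors are then already labelled.
      b=0
a=0:    L
a=1:    W
a=2:    L
a=3:    W
a=4:    W
a=5:    W
a=6:    W
Cells with no legal move (terminal, hence L): (0,0).
The remaining L cells, each justified by listing all of its moves:
(2,0): L (sole option (1,0)(W) is W)
Every other cell has at least one move into one of the L cells above, so it is W.
The starting position (6,0) is W: Rosa should move to (2,0), handing over an L position.

Rosa wins.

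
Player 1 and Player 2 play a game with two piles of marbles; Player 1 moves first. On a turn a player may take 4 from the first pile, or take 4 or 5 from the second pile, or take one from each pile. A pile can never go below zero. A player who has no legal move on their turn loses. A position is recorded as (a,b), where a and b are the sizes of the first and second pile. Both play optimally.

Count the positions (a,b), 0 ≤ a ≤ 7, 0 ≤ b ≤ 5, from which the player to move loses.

20

Work bottom-up. With no move the player to move loses. Otherwise the position is W if at least one move leads to an L position for the opponent, and L if every move leads to a W.
Every move lowers a or b (never raises either), so fill the grid row by row in increasing a, and left to right within a row: each cell's successors are then already labelled.
      b=0  b=1  b=2  b=3  b=4  b=5
a=0:    L    L    L    L    W    W
a=1:    L    W    W    W    W    W
a=2:    L    W    L    L    W    W
a=3:    L    W    L    W    W    W
a=4:    W    W    W    W    L    L
a=5:    W    L    L    L    L    W
a=6:    W    L    W    W    W    W
a=7:    W    L    W    L    L    W
Cells with no legal move (terminal, hence L): (0,0), (0,1), (0,2), (0,3), (1,0), (2,0), (3,0).
The remaining L cells, each justified by listing all of its moves:
(2,2): →(1,1)(W) only, which is W, so L
(2,3): →(1,2)(W) only, which is W, so L
(3,2): →(2,1)(W) only, which is W, so L
(4,4): →(0,4)(W), (4,0)(W), (3,3)(W) — all W, so L
(4,5): →(0,5)(W), (4,1)(W), (4,0)(W), (3,4)(W) — all W, so L
(5,1): →(1,1)(W), (4,0)(W) — all W, so L
(5,2): →(1,2)(W), (4,1)(W) — all W, so L
(5,3): →(1,3)(W), (4,2)(W) — all W, so L
(5,4): →(1,4)(W), (5,0)(W), (4,3)(W) — all W, so L
(6,1): →(2,1)(W), (5,0)(W) — all W, so L
(7,1): →(3,1)(W), (6,0)(W) — all W, so L
(7,3): →(3,3)(W), (6,2)(W) — all W, so L
(7,4): →(3,4)(W), (7,0)(W), (6,3)(W) — all W, so L
Every other cell has at least one move into one of the L cells above, so it is W.
L cells per row: a=0: 4, a=1: 1, a=2: 3, a=3: 2, a=4: 2, a=5: 4, a=6: 1, a=7: 3; total 20.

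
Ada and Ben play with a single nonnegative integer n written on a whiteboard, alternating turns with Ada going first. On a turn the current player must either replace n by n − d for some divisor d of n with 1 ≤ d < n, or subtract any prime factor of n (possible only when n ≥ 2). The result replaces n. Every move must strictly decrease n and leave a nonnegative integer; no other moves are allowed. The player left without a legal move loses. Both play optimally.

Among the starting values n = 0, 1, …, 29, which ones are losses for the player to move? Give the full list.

0, 1, 4, 9, 14, 20, 26

Use the standard recursion: the mover loses at a terminal position; elsewhere, the mover wins exactly when some move hands the opponent an L position.
n=0: no move → L
n=1: no move → L
n=2: W (go to 0, an L position)
n=3: W (go to 0, an L position)
n=4: L (options 2(W), 3(W) are all W)
n=5: W (go to 0, an L position)
n=6: W (go to 4, an L position)
n=7: W (go to 0, an L position)
n=8: W (go to 4, an L position)
n=9: L (options 6(W), 8(W) are all W)
n=10: W (go to 9, an L position)
n=11: W (go to 0, an L position)
n=12: W (go to 9, an L position)
n=13: W (go to 0, an L position)
n=14: L (options 7(W), 12(W), 13(W) are all W)
n=15: W (go to 14, an L position)
n=16: W (go to 14, an L position)
n=17: W (go to 0, an L position)
n=18: W (go to 9, an L position)
n=19: W (go to 0, an L position)
n=20: L (options 10(W), 15(W), 16(W), 18(W), 19(W) are all W)
n=21: W (go to 14, an L position)
n=22: W (go to 20, an L position)
n=23: W (go to 0, an L position)
n=24: W (go to 20, an L position)
n=25: W (go to 20, an L position)
n=26: L (options 13(W), 24(W), 25(W) are all W)
n=27: W (go to 26, an L position)
n=28: W (go to 14, an L position)
n=29: W (go to 0, an L position)
Reading off the rows marked L gives the requested list; there are 7 such values of n.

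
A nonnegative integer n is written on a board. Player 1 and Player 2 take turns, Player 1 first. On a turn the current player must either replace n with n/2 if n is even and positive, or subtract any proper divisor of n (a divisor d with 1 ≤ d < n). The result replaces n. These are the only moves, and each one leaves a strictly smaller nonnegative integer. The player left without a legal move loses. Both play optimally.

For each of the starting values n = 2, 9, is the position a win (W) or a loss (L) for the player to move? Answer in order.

2: W, 9: L

Use the standard recursion: the mover loses at a terminal position; elsewhere, the mover wins exactly when some move hands the opponent an L position.
n=0: no move → L
n=1: no move → L
n=2: →1(L), so W
n=3: →2(W) only, which is W, so L
n=4: →3(L), so W
n=5: →4(W) only, which is W, so L
n=6: →3(L), so W
n=7: →6(W) only, which is W, so L
n=8: →7(L), so W
n=9: →6(W), 8(W) — all W, so L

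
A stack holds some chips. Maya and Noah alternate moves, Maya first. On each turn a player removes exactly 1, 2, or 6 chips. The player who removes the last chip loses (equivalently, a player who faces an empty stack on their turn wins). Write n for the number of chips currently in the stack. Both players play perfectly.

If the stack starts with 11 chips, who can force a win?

Noah wins.

Use the standard recursion: the mover wins at a terminal position; elsewhere, the mover wins exactly when some move hands the opponent an L position.
n=0: no move; the opponent has just taken the last chip and therefore loses → W
n=1: L (sole option 0(W) is W)
n=2: W (go to 1, an L position)
n=3: W (go to 1, an L position)
n=4: L (options 3(W), 2(W) are all W)
n=5: W (go to 4, an L position)
n=6: W (go to 4, an L position)
n=7: W (go to 1, an L position)
n=8: L (options 7(W), 6(W), 2(W) are all W)
n=9: W (go to 8, an L position)
n=10: W (go to 8, an L position)
n=11: L (options 10(W), 9(W), 5(W) are all W)
Every move from 11 reaches a W position, so the mover loses.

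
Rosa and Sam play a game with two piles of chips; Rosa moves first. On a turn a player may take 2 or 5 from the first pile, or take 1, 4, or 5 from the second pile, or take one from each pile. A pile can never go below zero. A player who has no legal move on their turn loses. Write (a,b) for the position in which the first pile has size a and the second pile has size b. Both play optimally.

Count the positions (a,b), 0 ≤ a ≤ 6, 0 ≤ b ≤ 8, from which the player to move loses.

17

Compute win/loss labels from the base case upward. A position with no move is L. Any other position is W if it can reach an L in one move, else L.
Every move lowers a or b (never raises either), so fill the grid row by row in increasing a, and left to right within a row: each cell's successors are then already labelled.
      b=0  b=1  b=2  b=3  b=4  b=5  b=6  b=7  b=8
a=0:    L    W    L    W    W    W    W    W    L
a=1:    L    W    L    W    W    W    W    W    L
a=2:    W    W    W    W    L    W    L    W    W
a=3:    W    L    W    L    W    W    W    W    W
a=4:    L    W    W    L    W    W    W    W    W
a=5:    W    W    W    W    W    L    W    L    W
a=6:    W    L    W    W    L    W    W    L    W
Cells with no legal move (terminal, hence L): (0,0), (1,0).
The remaining L cells, each justified by listing all of its moves:
(0,2): →(0,1)(W) only, which is W, so L
(0,8): →(0,7)(W), (0,4)(W), (0,3)(W) — all W, so L
(1,2): →(1,1)(W), (0,1)(W) — all W, so L
(1,8): →(1,7)(W), (1,4)(W), (1,3)(W), (0,7)(W) — all W, so L
(2,4): →(0,4)(W), (2,3)(W), (2,0)(W), (1,3)(W) — all W, so L
(2,6): →(0,6)(W), (2,5)(W), (2,2)(W), (2,1)(W), (1,5)(W) — all W, so L
(3,1): →(1,1)(W), (3,0)(W), (2,0)(W) — all W, so L
(3,3): →(1,3)(W), (3,2)(W), (2,2)(W) — all W, so L
(4,0): →(2,0)(W) only, which is W, so L
(4,3): →(2,3)(W), (4,2)(W), (3,2)(W) — all W, so L
(5,5): →(3,5)(W), (0,5)(W), (5,4)(W), (5,1)(W), (5,0)(W), (4,4)(W) — all W, so L
(5,7): →(3,7)(W), (0,7)(W), (5,6)(W), (5,3)(W), (5,2)(W), (4,6)(W) — all W, so L
(6,1): →(4,1)(W), (1,1)(W), (6,0)(W), (5,0)(W) — all W, so L
(6,4): →(4,4)(W), (1,4)(W), (6,3)(W), (6,0)(W), (5,3)(W) — all W, so L
(6,7): →(4,7)(W), (1,7)(W), (6,6)(W), (6,3)(W), (6,2)(W), (5,6)(W) — all W, so L
Every other cell has at least one move into one of the L cells above, so it is W.
L cells per row: a=0: 3, a=1: 3, a=2: 2, a=3: 2, a=4: 2, a=5: 2, a=6: 3; total 17.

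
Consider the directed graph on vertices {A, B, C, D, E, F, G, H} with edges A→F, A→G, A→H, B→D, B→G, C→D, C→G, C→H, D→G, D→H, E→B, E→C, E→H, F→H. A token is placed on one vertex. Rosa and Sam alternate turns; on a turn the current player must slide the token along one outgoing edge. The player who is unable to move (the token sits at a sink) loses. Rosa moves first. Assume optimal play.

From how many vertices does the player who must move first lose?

Label each position W (a win for the player to move) or L (a loss). A position with no legal move is L; any other position is W exactly when some move reaches an L, and L when every move reaches a W.
Every edge goes from a vertex to one that appears earlier in the order H, G, D, B, C, E, F, A, so processing vertices in that order labels each vertex after all of its successors.
H: no outgoing edge → L
G: no outgoing edge → L
D: reaches L-position G → W
B: reaches L-position G → W
C: reaches L-position G → W
E: reaches L-position H → W
F: reaches L-position H → W
A: reaches L-position G → W
The L vertices are G, H; that is 2 in all.

2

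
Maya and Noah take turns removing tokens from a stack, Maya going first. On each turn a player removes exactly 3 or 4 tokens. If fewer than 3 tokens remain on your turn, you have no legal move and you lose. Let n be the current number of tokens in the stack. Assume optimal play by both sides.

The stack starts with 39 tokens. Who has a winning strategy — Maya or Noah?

Maya wins.

Work bottom-up. With no move the player to move loses. Otherwise the position is W if at least one move leads to an L position for the opponent, and L if every move leads to a W.
n=0: no move → L
n=1: no move → L
n=2: no move → L
n=3: →0(L), so W
n=4: →1(L), so W
n=5: →2(L), so W
n=6: →2(L), so W
n=7: →4(W), 3(W) — all W, so L
n=8: →5(W), 4(W) — all W, so L
n=9: →6(W), 5(W) — all W, so L
n=10: →7(L), so W
n=11: →8(L), so W
n=12: →9(L), so W
n=13: →9(L), so W
n=14: →11(W), 10(W) — all W, so L
n=15: →12(W), 11(W) — all W, so L
n=16: →13(W), 12(W) — all W, so L
n=17: →14(L), so W
n=18: →15(L), so W
n=19: →16(L), so W
n=20: →16(L), so W
n=21: →18(W), 17(W) — all W, so L
n=22: →19(W), 18(W) — all W, so L
n=23: →20(W), 19(W) — all W, so L
n=24: →21(L), so W
n=25: →22(L), so W
n=26: →23(L), so W
n=27: →23(L), so W
n=28: →25(W), 24(W) — all W, so L
n=29: →26(W), 25(W) — all W, so L
n=30: →27(W), 26(W) — all W, so L
n=31: →28(L), so W
n=32: →29(L), so W
n=33: →30(L), so W
n=34: →30(L), so W
n=35: →32(W), 31(W) — all W, so L
n=36: →33(W), 32(W) — all W, so L
n=37: →34(W), 33(W) — all W, so L
n=38: →35(L), so W
n=39: →36(L), so W
The starting position 39 is W: Maya should remove 3, leaving 36, handing over an L position.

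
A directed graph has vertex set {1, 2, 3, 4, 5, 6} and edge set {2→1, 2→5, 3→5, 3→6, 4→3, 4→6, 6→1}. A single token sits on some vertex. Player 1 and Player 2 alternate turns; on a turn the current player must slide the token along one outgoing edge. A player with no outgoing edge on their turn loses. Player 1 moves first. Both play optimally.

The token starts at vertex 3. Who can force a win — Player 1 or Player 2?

Use the standard recursion: the mover loses at a terminal position; elsewhere, the mover wins exactly when some move hands the opponent an L position.
Every edge goes from a vertex to one that appears earlier in the order 5, 1, 6, 3, 2, 4, so processing vertices in that order labels each vertex after all of its successors.
5: no outgoing edge → L
1: no outgoing edge → L
6: reaches L-position 1 → W
3: reaches L-position 5 → W
2: reaches L-position 1 → W
4: only reaches 3(W), 6(W), all W → L
From 3 Player 1 can move to 5, reaching an L position.

Player 1 wins.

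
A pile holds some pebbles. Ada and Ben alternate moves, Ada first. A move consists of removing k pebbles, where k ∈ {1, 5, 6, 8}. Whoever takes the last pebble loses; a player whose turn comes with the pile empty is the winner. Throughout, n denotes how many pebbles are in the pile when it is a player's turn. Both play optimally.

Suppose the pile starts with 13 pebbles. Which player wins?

Ada wins.

Compute win/loss labels from the base case upward. A position with no move is W. Any other position is W if it can reach an L in one move, else L.
n=0: no move; the opponent has just taken the last pebble and therefore loses → W
n=1: L (sole option 0(W) is W)
n=2: W (go to 1, an L position)
n=3: L (sole option 2(W) is W)
n=4: W (go to 3, an L position)
n=5: L (options 4(W), 0(W) are all W)
n=6: W (go to 5, an L position)
n=7: W (go to 1, an L position)
n=8: W (go to 3, an L position)
n=9: W (go to 3, an L position)
n=10: W (go to 5, an L position)
n=11: W (go to 5, an L position)
n=12: L (options 11(W), 7(W), 6(W), 4(W) are all W)
n=13: W (go to 12, an L position)
From 13 Ada can remove 1, leaving 12, reaching an L position.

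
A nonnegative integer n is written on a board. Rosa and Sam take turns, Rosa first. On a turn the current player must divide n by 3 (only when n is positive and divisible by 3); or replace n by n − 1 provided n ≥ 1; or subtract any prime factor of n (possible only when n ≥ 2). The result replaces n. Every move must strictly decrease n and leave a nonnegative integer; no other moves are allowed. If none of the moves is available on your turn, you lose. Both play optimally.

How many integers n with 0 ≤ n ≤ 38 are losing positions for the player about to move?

Label each position W (a win for the player to move) or L (a loss). A position with no legal move is L; any other position is W exactly when some move reaches an L, and L when every move reaches a W.
n=0: no move → L
n=1: reaches L-position 0 → W
n=2: reaches L-position 0 → W
n=3: reaches L-position 0 → W
n=4: only reaches 2(W), 3(W), all W → L
n=5: reaches L-position 0 → W
n=6: reaches L-position 4 → W
n=7: reaches L-position 0 → W
n=8: only reaches 6(W), 7(W), all W → L
n=9: reaches L-position 8 → W
n=10: reaches L-position 8 → W
n=11: reaches L-position 0 → W
n=12: reaches L-position 4 → W
n=13: reaches L-position 0 → W
n=14: only reaches 7(W), 12(W), 13(W), all W → L
n=15: reaches L-position 14 → W
n=16: reaches L-position 14 → W
n=17: reaches L-position 0 → W
n=18: only reaches 6(W), 15(W), 16(W), 17(W), all W → L
n=19: reaches L-position 0 → W
n=20: reaches L-position 18 → W
n=21: reaches L-position 14 → W
n=22: only reaches 11(W), 20(W), 21(W), all W → L
n=23: reaches L-position 0 → W
n=24: reaches L-position 8 → W
n=25: only reaches 20(W), 24(W), all W → L
n=26: reaches L-position 25 → W
n=27: only reaches 9(W), 24(W), 26(W), all W → L
n=28: reaches L-position 27 → W
n=29: reaches L-position 0 → W
n=30: reaches L-position 25 → W
n=31: reaches L-position 0 → W
n=32: only reaches 30(W), 31(W), all W → L
n=33: reaches L-position 22 → W
n=34: reaches L-position 32 → W
n=35: only reaches 28(W), 30(W), 34(W), all W → L
n=36: reaches L-position 35 → W
n=37: reaches L-position 0 → W
n=38: only reaches 19(W), 36(W), 37(W), all W → L
L entries with 0 ≤ n ≤ 38: n = 0, 4, 8, 14, 18, 22, 25, 27, 32, 35, 38; that makes 11.

11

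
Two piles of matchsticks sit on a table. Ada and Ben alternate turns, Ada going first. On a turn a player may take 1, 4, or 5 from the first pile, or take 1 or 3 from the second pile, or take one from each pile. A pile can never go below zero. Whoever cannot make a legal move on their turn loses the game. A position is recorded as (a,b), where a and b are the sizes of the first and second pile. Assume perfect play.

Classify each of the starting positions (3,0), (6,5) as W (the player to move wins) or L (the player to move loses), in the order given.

Build the W/L table. Terminal = L. A non-terminal position is W if it has a move to some L; otherwise it is L.
No move ever increases a pile, so every position that can arise here has a ≤ 6 and b ≤ 5; it is enough to label the cells with 0 ≤ a ≤ 6 and 0 ≤ b ≤ 5.
Every move lowers a or b (never raises either), so fill the grid row by row in increasing a, and left to right within a row: each cell's successors are then already labelled.
      b=0  b=1  b=2  b=3  b=4  b=5
a=0:    L    W    L    W    L    W
a=1:    W    W    W    W    W    W
a=2:    L    W    L    W    L    W
a=3:    W    W    W    W    W    W
a=4:    W    L    W    L    W    L
a=5:    W    W    W    W    W    W
a=6:    W    L    W    L    W    L
Cells with no legal move (terminal, hence L): (0,0).
The remaining L cells, each justified by listing all of its moves:
(0,2): L (sole option (0,1)(W) is W)
(0,4): L (options (0,3)(W), (0,1)(W) are all W)
(2,0): L (sole option (1,0)(W) is W)
(2,2): L (options (1,2)(W), (2,1)(W), (1,1)(W) are all W)
(2,4): L (options (1,4)(W), (2,3)(W), (2,1)(W), (1,3)(W) are all W)
(4,1): L (options (3,1)(W), (0,1)(W), (4,0)(W), (3,0)(W) are all W)
(4,3): L (options (3,3)(W), (0,3)(W), (4,2)(W), (4,0)(W), (3,2)(W) are all W)
(4,5): L (options (3,5)(W), (0,5)(W), (4,4)(W), (4,2)(W), (3,4)(W) are all W)
(6,1): L (options (5,1)(W), (2,1)(W), (1,1)(W), (6,0)(W), (5,0)(W) are all W)
(6,3): L (options (5,3)(W), (2,3)(W), (1,3)(W), (6,2)(W), (6,0)(W), (5,2)(W) are all W)
(6,5): L (options (5,5)(W), (2,5)(W), (1,5)(W), (6,4)(W), (6,2)(W), (5,4)(W) are all W)
Every other cell has at least one move into one of the L cells above, so it is W.
(3,0): the move to (2,0) reaches an L cell, so W
(6,5): one of the L cells justified above, so L

(3,0): W, (6,5): L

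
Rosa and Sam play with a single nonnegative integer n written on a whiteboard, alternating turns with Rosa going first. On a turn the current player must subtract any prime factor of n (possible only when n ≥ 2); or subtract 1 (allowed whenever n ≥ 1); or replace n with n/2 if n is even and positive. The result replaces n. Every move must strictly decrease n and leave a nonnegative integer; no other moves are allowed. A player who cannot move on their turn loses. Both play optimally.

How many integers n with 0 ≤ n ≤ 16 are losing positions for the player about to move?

Positions with no move are L. A position that does have a move is losing for the player to move precisely when every available move leads to a winning position for the opponent. Fill in the labels:
n=0: no move → L
n=1: W (go to 0, an L position)
n=2: W (go to 0, an L position)
n=3: W (go to 0, an L position)
n=4: L (options 2(W), 3(W) are all W)
n=5: W (go to 0, an L position)
n=6: W (go to 4, an L position)
n=7: W (go to 0, an L position)
n=8: W (go to 4, an L position)
n=9: L (options 6(W), 8(W) are all W)
n=10: W (go to 9, an L position)
n=11: W (go to 0, an L position)
n=12: W (go to 9, an L position)
n=13: W (go to 0, an L position)
n=14: L (options 7(W), 12(W), 13(W) are all W)
n=15: W (go to 14, an L position)
n=16: W (go to 14, an L position)
L entries with 0 ≤ n ≤ 16: n = 0, 4, 9, 14; that makes 4.

4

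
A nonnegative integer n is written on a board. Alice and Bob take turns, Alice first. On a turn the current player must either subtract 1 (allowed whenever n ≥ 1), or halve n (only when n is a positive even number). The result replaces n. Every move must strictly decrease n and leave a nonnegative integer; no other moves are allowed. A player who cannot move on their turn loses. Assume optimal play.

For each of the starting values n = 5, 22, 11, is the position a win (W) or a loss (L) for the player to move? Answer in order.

Use the standard recursion: the mover loses at a terminal position; elsewhere, the mover wins exactly when some move hands the opponent an L position.
n=0: no move → L
n=1: →0(L), so W
n=2: →1(W) only, which is W, so L
n=3: →2(L), so W
n=4: →2(L), so W
n=5: →4(W) only, which is W, so L
n=6: →5(L), so W
n=7: →6(W) only, which is W, so L
n=8: →7(L), so W
n=9: →8(W) only, which is W, so L
n=10: →5(L), so W
n=11: →10(W) only, which is W, so L
n=12: →11(L), so W
n=13: →12(W) only, which is W, so L
n=14: →7(L), so W
n=15: →14(W) only, which is W, so L
n=16: →15(L), so W
n=17: →16(W) only, which is W, so L
n=18: →9(L), so W
n=19: →18(W) only, which is W, so L
n=20: →19(L), so W
n=21: →20(W) only, which is W, so L
n=22: →11(L), so W

5: L, 22: W, 11: L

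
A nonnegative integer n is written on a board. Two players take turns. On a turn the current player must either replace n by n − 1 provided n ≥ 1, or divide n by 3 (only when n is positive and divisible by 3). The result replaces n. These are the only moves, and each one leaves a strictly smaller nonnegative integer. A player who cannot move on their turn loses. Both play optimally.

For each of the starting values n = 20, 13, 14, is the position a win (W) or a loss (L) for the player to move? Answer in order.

20: W, 13: L, 14: W

Positions with no move are L. A position that does have a move is losing for the player to move precisely when every available move leads to a winning position for the opponent. Fill in the labels:
n=0: no move → L
n=1: can move to 0, which is L ⇒ W
n=2: the only move is to 1(W), a W ⇒ L
n=3: can move to 2, which is L ⇒ W
n=4: the only move is to 3(W), a W ⇒ L
n=5: can move to 4, which is L ⇒ W
n=6: can move to 2, which is L ⇒ W
n=7: the only move is to 6(W), a W ⇒ L
n=8: can move to 7, which is L ⇒ W
n=9: moves to 3(W), 8(W); every one is W ⇒ L
n=10: can move to 9, which is L ⇒ W
n=11: the only move is to 10(W), a W ⇒ L
n=12: can move to 4, which is L ⇒ W
n=13: the only move is to 12(W), a W ⇒ L
n=14: can move to 13, which is L ⇒ W
n=15: moves to 5(W), 14(W); every one is W ⇒ L
n=16: can move to 15, which is L ⇒ W
n=17: the only move is to 16(W), a W ⇒ L
n=18: can move to 17, which is L ⇒ W
n=19: the only move is to 18(W), a W ⇒ L
n=20: can move to 19, which is L ⇒ W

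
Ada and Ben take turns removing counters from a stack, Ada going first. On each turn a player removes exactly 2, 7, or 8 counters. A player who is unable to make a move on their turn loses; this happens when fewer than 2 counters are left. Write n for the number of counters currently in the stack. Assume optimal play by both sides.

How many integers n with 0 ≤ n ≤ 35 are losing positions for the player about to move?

15

Compute win/loss labels from the base case upward. A position with no move is L. Any other position is W if it can reach an L in one move, else L.
n=0: no move → L
n=1: no move → L
n=2: W (go to 0, an L position)
n=3: W (go to 1, an L position)
n=4: L (sole option 2(W) is W)
n=5: L (sole option 3(W) is W)
n=6: W (go to 4, an L position)
n=7: W (go to 5, an L position)
n=8: W (go to 1, an L position)
n=9: W (go to 1, an L position)
n=10: L (options 8(W), 3(W), 2(W) are all W)
n=11: W (go to 4, an L position)
n=12: W (go to 10, an L position)
n=13: W (go to 5, an L position)
n=14: L (options 12(W), 7(W), 6(W) are all W)
n=15: L (options 13(W), 8(W), 7(W) are all W)
n=16: W (go to 14, an L position)
n=17: W (go to 15, an L position)
n=18: W (go to 10, an L position)
n=19: L (options 17(W), 12(W), 11(W) are all W)
n=20: L (options 18(W), 13(W), 12(W) are all W)
n=21: W (go to 19, an L position)
n=22: W (go to 20, an L position)
n=23: W (go to 15, an L position)
n=24: L (options 22(W), 17(W), 16(W) are all W)
n=25: L (options 23(W), 18(W), 17(W) are all W)
n=26: W (go to 24, an L position)
n=27: W (go to 25, an L position)
n=28: W (go to 20, an L position)
n=29: L (options 27(W), 22(W), 21(W) are all W)
n=30: L (options 28(W), 23(W), 22(W) are all W)
n=31: W (go to 29, an L position)
n=32: W (go to 30, an L position)
n=33: W (go to 25, an L position)
n=34: L (options 32(W), 27(W), 26(W) are all W)
n=35: L (options 33(W), 28(W), 27(W) are all W)
L entries with 0 ≤ n ≤ 35: n = 0, 1, 4, 5, 10, 14, 15, 19, 20, 24, 25, 29, 30, 34, 35; that makes 15.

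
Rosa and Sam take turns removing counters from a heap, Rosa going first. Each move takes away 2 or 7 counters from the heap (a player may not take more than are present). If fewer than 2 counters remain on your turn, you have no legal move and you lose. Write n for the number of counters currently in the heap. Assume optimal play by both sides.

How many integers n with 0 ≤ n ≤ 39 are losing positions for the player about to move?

18

Positions with no move are L. A position that does have a move is losing for the player to move precisely when every available move leads to a winning position for the opponent. Fill in the labels:
n=0: no move → L
n=1: no move → L
n=2: W (go to 0, an L position)
n=3: W (go to 1, an L position)
n=4: L (sole option 2(W) is W)
n=5: L (sole option 3(W) is W)
n=6: W (go to 4, an L position)
n=7: W (go to 5, an L position)
n=8: W (go to 1, an L position)
n=9: L (options 7(W), 2(W) are all W)
n=10: L (options 8(W), 3(W) are all W)
n=11: W (go to 9, an L position)
n=12: W (go to 10, an L position)
n=13: L (options 11(W), 6(W) are all W)
n=14: L (options 12(W), 7(W) are all W)
n=15: W (go to 13, an L position)
n=16: W (go to 14, an L position)
n=17: W (go to 10, an L position)
n=18: L (options 16(W), 11(W) are all W)
n=19: L (options 17(W), 12(W) are all W)
n=20: W (go to 18, an L position)
n=21: W (go to 19, an L position)
n=22: L (options 20(W), 15(W) are all W)
n=23: L (options 21(W), 16(W) are all W)
n=24: W (go to 22, an L position)
n=25: W (go to 23, an L position)
n=26: W (go to 19, an L position)
n=27: L (options 25(W), 20(W) are all W)
n=28: L (options 26(W), 21(W) are all W)
n=29: W (go to 27, an L position)
n=30: W (go to 28, an L position)
n=31: L (options 29(W), 24(W) are all W)
n=32: L (options 30(W), 25(W) are all W)
n=33: W (go to 31, an L position)
n=34: W (go to 32, an L position)
n=35: W (go to 28, an L position)
n=36: L (options 34(W), 29(W) are all W)
n=37: L (options 35(W), 30(W) are all W)
n=38: W (go to 36, an L position)
n=39: W (go to 37, an L position)
L entries with 0 ≤ n ≤ 39: n = 0, 1, 4, 5, 9, 10, 13, 14, 18, 19, 22, 23, 27, 28, 31, 32, 36, 37; that makes 18.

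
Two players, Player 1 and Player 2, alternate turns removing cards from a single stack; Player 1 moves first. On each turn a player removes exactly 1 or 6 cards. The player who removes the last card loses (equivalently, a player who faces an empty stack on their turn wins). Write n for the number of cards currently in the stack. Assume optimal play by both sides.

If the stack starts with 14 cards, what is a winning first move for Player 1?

Use the standard recursion: the mover wins at a terminal position; elsewhere, the mover wins exactly when some move hands the opponent an L position.
n=0: no move; the opponent has just taken the last card and therefore loses → W
n=1: only reaches 0(W), which is W → L
n=2: reaches L-position 1 → W
n=3: only reaches 2(W), which is W → L
n=4: reaches L-position 3 → W
n=5: only reaches 4(W), which is W → L
n=6: reaches L-position 5 → W
n=7: reaches L-position 1 → W
n=8: only reaches 7(W), 2(W), all W → L
n=9: reaches L-position 8 → W
n=10: only reaches 9(W), 4(W), all W → L
n=11: reaches L-position 10 → W
n=12: only reaches 11(W), 6(W), all W → L
n=13: reaches L-position 12 → W
n=14: reaches L-position 8 → W
From 14, the L positions reachable in one move are: 8.

Remove 6, leaving 8.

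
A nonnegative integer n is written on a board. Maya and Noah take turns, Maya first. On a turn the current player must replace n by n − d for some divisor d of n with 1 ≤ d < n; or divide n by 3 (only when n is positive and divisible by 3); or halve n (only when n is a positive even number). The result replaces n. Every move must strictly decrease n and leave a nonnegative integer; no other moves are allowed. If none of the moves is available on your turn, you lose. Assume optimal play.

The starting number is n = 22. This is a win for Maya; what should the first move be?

Move to 11.

Label each position W (a win for the player to move) or L (a loss). A position with no legal move is L; any other position is W exactly when some move reaches an L, and L when every move reaches a W.
n=0: no move → L
n=1: no move → L
n=2: can move to 1, which is L ⇒ W
n=3: can move to 1, which is L ⇒ W
n=4: moves to 2(W), 3(W); every one is W ⇒ L
n=5: can move to 4, which is L ⇒ W
n=6: can move to 4, which is L ⇒ W
n=7: the only move is to 6(W), a W ⇒ L
n=8: can move to 4, which is L ⇒ W
n=9: moves to 3(W), 6(W), 8(W); every one is W ⇒ L
n=10: can move to 9, which is L ⇒ W
n=11: the only move is to 10(W), a W ⇒ L
n=12: can move to 4, which is L ⇒ W
n=13: the only move is to 12(W), a W ⇒ L
n=14: can move to 7, which is L ⇒ W
n=15: moves to 5(W), 10(W), 12(W), 14(W); every one is W ⇒ L
n=16: can move to 15, which is L ⇒ W
n=17: the only move is to 16(W), a W ⇒ L
n=18: can move to 9, which is L ⇒ W
n=19: the only move is to 18(W), a W ⇒ L
n=20: can move to 15, which is L ⇒ W
n=21: can move to 7, which is L ⇒ W
n=22: can move to 11, which is L ⇒ W
From 22, the L positions reachable in one move are: 11.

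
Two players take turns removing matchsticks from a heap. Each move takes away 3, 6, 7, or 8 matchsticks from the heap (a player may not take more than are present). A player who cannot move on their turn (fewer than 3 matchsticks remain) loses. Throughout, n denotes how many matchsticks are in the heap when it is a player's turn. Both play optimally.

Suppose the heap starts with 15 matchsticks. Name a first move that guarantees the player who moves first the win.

Label each position W (a win for the player to move) or L (a loss). A position with no legal move is L; any other position is W exactly when some move reaches an L, and L when every move reaches a W.
n=0: no move → L
n=1: no move → L
n=2: no move → L
n=3: W (go to 0, an L position)
n=4: W (go to 1, an L position)
n=5: W (go to 2, an L position)
n=6: W (go to 0, an L position)
n=7: W (go to 1, an L position)
n=8: W (go to 2, an L position)
n=9: W (go to 2, an L position)
n=10: W (go to 2, an L position)
n=11: L (options 8(W), 5(W), 4(W), 3(W) are all W)
n=12: L (options 9(W), 6(W), 5(W), 4(W) are all W)
n=13: L (options 10(W), 7(W), 6(W), 5(W) are all W)
n=14: W (go to 11, an L position)
n=15: W (go to 12, an L position)
From 15, the L positions reachable in one move are: 12.

Remove 3, leaving 12.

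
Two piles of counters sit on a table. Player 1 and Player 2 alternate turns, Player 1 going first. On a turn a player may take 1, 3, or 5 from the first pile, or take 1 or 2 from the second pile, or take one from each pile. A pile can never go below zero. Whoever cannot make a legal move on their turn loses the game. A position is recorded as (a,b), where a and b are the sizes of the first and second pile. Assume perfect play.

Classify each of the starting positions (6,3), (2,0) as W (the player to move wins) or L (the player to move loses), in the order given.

Work bottom-up. With no move the player to move loses. Otherwise the position is W if at least one move leads to an L position for the opponent, and L if every move leads to a W.
No move ever increases a pile, so every position that can arise here has a ≤ 6 and b ≤ 3; it is enough to label the cells with 0 ≤ a ≤ 6 and 0 ≤ b ≤ 3.
Every move lowers a or b (never raises either), so fill the grid row by row in increasing a, and left to right within a row: each cell's successors are then already labelled.
      b=0  b=1  b=2  b=3
a=0:    L    W    W    L
a=1:    W    W    L    W
a=2:    L    W    W    W
a=3:    W    W    L    W
a=4:    L    W    W    W
a=5:    W    W    L    W
a=6:    L    W    W    W
Cells with no legal move (terminal, hence L): (0,0).
The remaining L cells, each justified by listing all of its moves:
(0,3): moves to (0,2)(W), (0,1)(W); every one is W ⇒ L
(1,2): moves to (0,2)(W), (1,1)(W), (1,0)(W), (0,1)(W); every one is W ⇒ L
(2,0): the only move is to (1,0)(W), a W ⇒ L
(3,2): moves to (2,2)(W), (0,2)(W), (3,1)(W), (3,0)(W), (2,1)(W); every one is W ⇒ L
(4,0): moves to (3,0)(W), (1,0)(W); every one is W ⇒ L
(5,2): moves to (4,2)(W), (2,2)(W), (0,2)(W), (5,1)(W), (5,0)(W), (4,1)(W); every one is W ⇒ L
(6,0): moves to (5,0)(W), (3,0)(W), (1,0)(W); every one is W ⇒ L
Every other cell has at least one move into one of the L cells above, so it is W.
(6,3): the move to (5,2) reaches an L cell, so W
(2,0): one of the L cells justified above, so L

(6,3): W, (2,0): L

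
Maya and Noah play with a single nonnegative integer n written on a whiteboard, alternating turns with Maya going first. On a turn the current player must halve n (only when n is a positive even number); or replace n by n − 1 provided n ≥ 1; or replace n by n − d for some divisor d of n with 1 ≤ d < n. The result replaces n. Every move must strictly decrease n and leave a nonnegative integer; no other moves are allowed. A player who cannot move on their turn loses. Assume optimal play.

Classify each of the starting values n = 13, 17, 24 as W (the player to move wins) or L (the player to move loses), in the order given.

Build the W/L table. Terminal = L. A non-terminal position is W if it has a move to some L; otherwise it is L.
n=0: no move → L
n=1: can move to 0, which is L ⇒ W
n=2: the only move is to 1(W), a W ⇒ L
n=3: can move to 2, which is L ⇒ W
n=4: can move to 2, which is L ⇒ W
n=5: the only move is to 4(W), a W ⇒ L
n=6: can move to 5, which is L ⇒ W
n=7: the only move is to 6(W), a W ⇒ L
n=8: can move to 7, which is L ⇒ W
n=9: moves to 6(W), 8(W); every one is W ⇒ L
n=10: can move to 5, which is L ⇒ W
n=11: the only move is to 10(W), a W ⇒ L
n=12: can move to 9, which is L ⇒ W
n=13: the only move is to 12(W), a W ⇒ L
n=14: can move to 7, which is L ⇒ W
n=15: moves to 10(W), 12(W), 14(W); every one is W ⇒ L
n=16: can move to 15, which is L ⇒ W
n=17: the only move is to 16(W), a W ⇒ L
n=18: can move to 9, which is L ⇒ W
n=19: the only move is to 18(W), a W ⇒ L
n=20: can move to 15, which is L ⇒ W
n=21: moves to 14(W), 18(W), 20(W); every one is W ⇒ L
n=22: can move to 11, which is L ⇒ W
n=23: the only move is to 22(W), a W ⇒ L
n=24: can move to 21, which is L ⇒ W

13: L, 17: L, 24: W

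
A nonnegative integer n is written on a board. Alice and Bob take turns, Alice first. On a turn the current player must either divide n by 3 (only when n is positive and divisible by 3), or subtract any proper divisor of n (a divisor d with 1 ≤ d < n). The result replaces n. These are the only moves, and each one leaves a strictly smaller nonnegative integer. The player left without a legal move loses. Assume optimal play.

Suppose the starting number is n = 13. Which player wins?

Use the standard recursion: the mover loses at a terminal position; elsewhere, the mover wins exactly when some move hands the opponent an L position.
n=0: no move → L
n=1: no move → L
n=2: can move to 1, which is L ⇒ W
n=3: can move to 1, which is L ⇒ W
n=4: moves to 2(W), 3(W); every one is W ⇒ L
n=5: can move to 4, which is L ⇒ W
n=6: can move to 4, which is L ⇒ W
n=7: the only move is to 6(W), a W ⇒ L
n=8: can move to 4, which is L ⇒ W
n=9: moves to 3(W), 6(W), 8(W); every one is W ⇒ L
n=10: can move to 9, which is L ⇒ W
n=11: the only move is to 10(W), a W ⇒ L
n=12: can move to 4, which is L ⇒ W
n=13: the only move is to 12(W), a W ⇒ L
The starting position 13 is L: whatever Alice does, the opponent receives a W position.

Bob wins.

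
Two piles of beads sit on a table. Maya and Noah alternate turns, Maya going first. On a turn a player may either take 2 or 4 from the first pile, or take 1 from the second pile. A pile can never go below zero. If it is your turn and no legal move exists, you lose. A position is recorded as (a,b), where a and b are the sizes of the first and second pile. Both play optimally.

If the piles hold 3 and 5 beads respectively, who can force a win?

Noah wins.

Use the standard recursion: the mover loses at a terminal position; elsewhere, the mover wins exactly when some move hands the opponent an L position.
No move ever increases a pile, so every position that can arise here has a ≤ 3 and b ≤ 5; it is enough to label the cells with 0 ≤ a ≤ 3 and 0 ≤ b ≤ 5.
Every move lowers a or b (never raises either), so fill the grid row by row in increasing a, and left to right within a row: each cell's successors are then already labelled.
      b=0  b=1  b=2  b=3  b=4  b=5
a=0:    L    W    L    W    L    W
a=1:    L    W    L    W    L    W
a=2:    W    L    W    L    W    L
a=3:    W    L    W    L    W    L
Cells with no legal move (terminal, hence L): (0,0), (1,0).
The remaining L cells, each justified by listing all of its moves:
(0,2): →(0,1)(W) only, which is W, so L
(0,4): →(0,3)(W) only, which is W, so L
(1,2): →(1,1)(W) only, which is W, so L
(1,4): →(1,3)(W) only, which is W, so L
(2,1): →(0,1)(W), (2,0)(W) — all W, so L
(2,3): →(0,3)(W), (2,2)(W) — all W, so L
(2,5): →(0,5)(W), (2,4)(W) — all W, so L
(3,1): →(1,1)(W), (3,0)(W) — all W, so L
(3,3): →(1,3)(W), (3,2)(W) — all W, so L
(3,5): →(1,5)(W), (3,4)(W) — all W, so L
Every other cell has at least one move into one of the L cells above, so it is W.
Every move from (3,5) reaches a W position, so the mover loses.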